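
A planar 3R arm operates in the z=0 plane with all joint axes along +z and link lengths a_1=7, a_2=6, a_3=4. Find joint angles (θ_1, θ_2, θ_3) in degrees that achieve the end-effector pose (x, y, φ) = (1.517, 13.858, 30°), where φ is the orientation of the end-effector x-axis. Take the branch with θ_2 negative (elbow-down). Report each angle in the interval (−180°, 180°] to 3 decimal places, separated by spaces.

119.997 -44.994 -45.003

wrist centre = target − a_3·(cos φ, sin φ) = (-1.9471, 11.8580)
cos θ_2 = (144.4034−7²−6²)/(2·7·6) = 0.7072; θ_2 = -44.9938° (elbow-down)
β = atan2(11.8580,-1.9471) = 99.3248°; ψ = atan2(-4.2422,11.2431) = -20.6722°
θ_1 = β − ψ = 119.9971°
θ_3 = φ − θ_1 − θ_2 = -45.0032° (wrapped to (-180°,180°])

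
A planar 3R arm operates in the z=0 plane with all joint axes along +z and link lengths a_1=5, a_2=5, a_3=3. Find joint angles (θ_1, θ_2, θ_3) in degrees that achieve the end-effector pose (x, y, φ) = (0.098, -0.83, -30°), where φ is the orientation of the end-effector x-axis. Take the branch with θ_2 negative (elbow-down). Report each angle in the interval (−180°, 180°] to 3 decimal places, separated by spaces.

wrist centre = target − a_3·(cos φ, sin φ) = (-2.5001, 0.6700)
cos θ_2 = (6.6993−5²−5²)/(2·5·5) = -0.8660; θ_2 = -149.9987° (elbow-down)
β = atan2(0.6700,-2.5001) = 164.9977°; ψ = atan2(-2.5001,0.6699) = -74.9994°
θ_1 = β − ψ = 239.9971°
θ_3 = φ − θ_1 − θ_2 = -119.9984° (wrapped to (-180°,180°])

-120.003 -149.999 -119.998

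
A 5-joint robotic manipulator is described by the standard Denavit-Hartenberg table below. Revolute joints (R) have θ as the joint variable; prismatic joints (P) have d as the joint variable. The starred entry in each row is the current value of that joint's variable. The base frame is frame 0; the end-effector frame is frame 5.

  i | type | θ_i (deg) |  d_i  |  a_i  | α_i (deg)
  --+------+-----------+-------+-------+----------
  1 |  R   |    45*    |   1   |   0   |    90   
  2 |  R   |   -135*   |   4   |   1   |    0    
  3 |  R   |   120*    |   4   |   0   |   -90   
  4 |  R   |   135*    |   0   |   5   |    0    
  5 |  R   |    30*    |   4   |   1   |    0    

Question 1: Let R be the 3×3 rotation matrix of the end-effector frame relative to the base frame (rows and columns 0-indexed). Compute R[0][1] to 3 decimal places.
0.506

End-effector y-axis (col 1 of R) = (0.5062,-0.8598,0.0670)
R[0][1] = 0.5062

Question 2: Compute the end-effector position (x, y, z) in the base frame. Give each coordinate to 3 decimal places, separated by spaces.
0.131 -5.816 5.322

after link 1: o_1 = (0.0000, 0.0000, 1.0000)
after link 2: o_2 = (2.3284, -3.3284, 0.2929)
after link 3: o_3 = (5.1569, -6.1569, 0.2929)
after link 4: o_4 = (0.2420, -6.0717, 1.2080)
after link 5: o_5 = (0.1313, -5.8163, 5.3217)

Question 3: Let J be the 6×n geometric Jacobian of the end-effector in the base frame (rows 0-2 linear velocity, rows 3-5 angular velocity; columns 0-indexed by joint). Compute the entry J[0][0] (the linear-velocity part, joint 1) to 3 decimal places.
axis z_0 = ẑ; lever o_n−o_0 = (0.1313,-5.8163,5.3217)
cross product → J_v[:, 0] = (5.8163,0.1313,-0.0000)
J_ω[:, 0] = z_0
entry J[0][0] = 5.8163

5.816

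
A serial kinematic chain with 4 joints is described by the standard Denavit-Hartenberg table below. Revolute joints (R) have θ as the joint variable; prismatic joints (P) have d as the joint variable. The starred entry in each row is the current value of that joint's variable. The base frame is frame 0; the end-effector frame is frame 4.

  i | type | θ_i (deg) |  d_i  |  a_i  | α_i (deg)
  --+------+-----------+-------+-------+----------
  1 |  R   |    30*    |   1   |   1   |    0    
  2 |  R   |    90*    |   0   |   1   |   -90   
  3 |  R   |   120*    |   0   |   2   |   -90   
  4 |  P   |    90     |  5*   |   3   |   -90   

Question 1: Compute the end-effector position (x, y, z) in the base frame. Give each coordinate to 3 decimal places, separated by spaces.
after link 1: o_1 = (0.8660, 0.5000, 1.0000)
after link 2: o_2 = (0.3660, 1.3660, 1.0000)
after link 3: o_3 = (0.8660, 0.5000, -0.7321)
after link 4: o_4 = (5.6292, -1.7500, 1.7679)

5.629 -1.750 1.768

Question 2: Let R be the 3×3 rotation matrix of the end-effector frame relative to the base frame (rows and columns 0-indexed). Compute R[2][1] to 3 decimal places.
End-effector y-axis (col 1 of R) = (-0.4330,0.7500,-0.5000)
R[2][1] = -0.5000

-0.500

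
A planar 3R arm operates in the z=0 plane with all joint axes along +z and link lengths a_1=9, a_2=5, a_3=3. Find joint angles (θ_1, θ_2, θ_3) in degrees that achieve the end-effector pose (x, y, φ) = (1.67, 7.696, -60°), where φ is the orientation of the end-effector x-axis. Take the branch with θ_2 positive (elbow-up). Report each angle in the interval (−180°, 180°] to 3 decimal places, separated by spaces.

59.999 90.002 149.999

wrist centre = target − a_3·(cos φ, sin φ) = (0.1700, 10.2941)
cos θ_2 = (105.9969−9²−5²)/(2·9·5) = -0.0000; θ_2 = 90.0020° (elbow-up)
β = atan2(10.2941,0.1700) = 89.0539°; ψ = atan2(5.0000,8.9998) = 29.0551°
θ_1 = β − ψ = 59.9988°
θ_3 = φ − θ_1 − θ_2 = 149.9992° (wrapped to (-180°,180°])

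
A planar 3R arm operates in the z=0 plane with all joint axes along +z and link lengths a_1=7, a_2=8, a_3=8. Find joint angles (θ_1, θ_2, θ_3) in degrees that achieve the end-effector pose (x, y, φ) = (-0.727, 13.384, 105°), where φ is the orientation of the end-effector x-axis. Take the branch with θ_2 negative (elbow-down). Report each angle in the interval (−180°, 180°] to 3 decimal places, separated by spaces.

153.283 -135.001 86.718

wrist centre = target − a_3·(cos φ, sin φ) = (1.3436, 5.6566)
cos θ_2 = (33.8022−7²−8²)/(2·7·8) = -0.7071; θ_2 = -135.0013° (elbow-down)
β = atan2(5.6566,1.3436) = 76.6387°; ψ = atan2(-5.6567,1.3430) = -76.6442°
θ_1 = β − ψ = 153.2829°
θ_3 = φ − θ_1 − θ_2 = 86.7185° (wrapped to (-180°,180°])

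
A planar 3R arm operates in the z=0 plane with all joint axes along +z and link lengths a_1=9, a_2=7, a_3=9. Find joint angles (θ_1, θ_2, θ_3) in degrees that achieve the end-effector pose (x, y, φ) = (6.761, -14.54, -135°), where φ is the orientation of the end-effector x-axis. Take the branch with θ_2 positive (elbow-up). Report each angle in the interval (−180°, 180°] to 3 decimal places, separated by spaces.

-45.005 30.006 -120.002

wrist centre = target − a_3·(cos φ, sin φ) = (13.1250, -8.1760)
cos θ_2 = (239.1122−9²−7²)/(2·9·7) = 0.8660; θ_2 = 30.0064° (elbow-up)
β = atan2(-8.1760,13.1250) = -31.9204°; ψ = atan2(3.5007,15.0618) = 13.0844°
θ_1 = β − ψ = -45.0048°
θ_3 = φ − θ_1 − θ_2 = -120.0016° (wrapped to (-180°,180°])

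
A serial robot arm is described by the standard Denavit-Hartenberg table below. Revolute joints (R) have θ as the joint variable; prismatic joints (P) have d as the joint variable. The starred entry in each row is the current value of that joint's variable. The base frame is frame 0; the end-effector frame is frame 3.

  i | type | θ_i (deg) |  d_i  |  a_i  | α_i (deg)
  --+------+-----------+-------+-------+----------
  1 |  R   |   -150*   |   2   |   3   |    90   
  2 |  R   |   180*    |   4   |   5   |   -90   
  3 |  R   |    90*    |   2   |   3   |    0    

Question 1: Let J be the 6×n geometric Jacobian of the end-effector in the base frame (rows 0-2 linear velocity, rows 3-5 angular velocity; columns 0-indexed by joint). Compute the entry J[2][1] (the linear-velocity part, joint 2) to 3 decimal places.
axis z_1 = (-0.5000,0.8660,0.0000); lever o_n−o_1 = (3.8301,3.3660,-2.0000)
cross product → J_v[:, 1] = (-1.7321,-1.0000,-5.0000)
J_ω[:, 1] = z_1
entry J[2][1] = -5.0000

-5.000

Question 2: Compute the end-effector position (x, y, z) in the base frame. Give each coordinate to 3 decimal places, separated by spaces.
after link 1: o_1 = (-2.5981, -1.5000, 2.0000)
after link 2: o_2 = (-0.2679, 4.4641, 2.0000)
after link 3: o_3 = (1.2321, 1.8660, 0.0000)

1.232 1.866 0.000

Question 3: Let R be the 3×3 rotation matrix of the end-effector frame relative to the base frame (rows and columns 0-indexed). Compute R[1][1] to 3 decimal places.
-0.500

End-effector y-axis (col 1 of R) = (-0.8660,-0.5000,-0.0000)
R[1][1] = -0.5000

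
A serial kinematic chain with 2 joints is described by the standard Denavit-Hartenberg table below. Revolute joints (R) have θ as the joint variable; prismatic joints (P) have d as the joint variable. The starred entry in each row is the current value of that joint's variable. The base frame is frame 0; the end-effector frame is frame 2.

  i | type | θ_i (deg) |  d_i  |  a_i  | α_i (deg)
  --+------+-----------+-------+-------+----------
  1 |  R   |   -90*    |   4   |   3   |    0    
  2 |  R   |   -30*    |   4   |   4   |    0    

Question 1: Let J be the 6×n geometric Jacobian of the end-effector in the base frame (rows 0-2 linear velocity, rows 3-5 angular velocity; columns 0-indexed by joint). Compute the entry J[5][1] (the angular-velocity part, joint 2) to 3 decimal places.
axis z_1 = (0.0000,0.0000,1.0000); lever o_n−o_1 = (-2.0000,-3.4641,4.0000)
cross product → J_v[:, 1] = (3.4641,-2.0000,0.0000)
J_ω[:, 1] = z_1
entry J[5][1] = 1.0000

1.000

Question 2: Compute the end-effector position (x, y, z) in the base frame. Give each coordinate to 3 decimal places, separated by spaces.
after link 1: o_1 = (0.0000, -3.0000, 4.0000)
after link 2: o_2 = (-2.0000, -6.4641, 8.0000)

-2.000 -6.464 8.000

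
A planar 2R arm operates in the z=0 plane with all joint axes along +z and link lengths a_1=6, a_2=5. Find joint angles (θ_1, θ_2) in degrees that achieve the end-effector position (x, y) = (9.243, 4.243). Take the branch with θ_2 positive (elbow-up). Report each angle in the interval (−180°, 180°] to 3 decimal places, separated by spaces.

cos θ_2 = (103.4361−6²−5²)/(2·6·5) = 0.7073; θ_2 = 44.9869° (elbow-up)
β = atan2(4.2430,9.2430) = 24.6575°; ψ = atan2(3.5347,9.5363) = 20.3377°
θ_1 = β − ψ = 4.3198°

4.320 44.987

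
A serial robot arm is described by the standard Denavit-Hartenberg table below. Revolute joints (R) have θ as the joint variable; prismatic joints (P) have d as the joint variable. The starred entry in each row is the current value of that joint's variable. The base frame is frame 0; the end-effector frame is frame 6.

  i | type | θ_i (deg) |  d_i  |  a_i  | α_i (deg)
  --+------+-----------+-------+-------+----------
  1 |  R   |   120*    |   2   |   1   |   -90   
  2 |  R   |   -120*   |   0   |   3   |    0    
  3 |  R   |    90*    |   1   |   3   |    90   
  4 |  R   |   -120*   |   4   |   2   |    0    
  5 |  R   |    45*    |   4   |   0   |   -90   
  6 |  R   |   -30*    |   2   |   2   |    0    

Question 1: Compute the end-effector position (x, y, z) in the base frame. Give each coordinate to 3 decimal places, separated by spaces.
after link 1: o_1 = (-0.5000, 0.8660, 2.0000)
after link 2: o_2 = (0.2500, -0.4330, 4.5981)
after link 3: o_3 = (-1.9151, 1.3170, 6.0981)
after link 4: o_4 = (1.0179, -0.2990, 9.0622)
after link 5: o_5 = (2.0179, -2.0311, 12.5263)
after link 6: o_6 = (2.2379, -0.1013, 14.5824)

2.238 -0.101 14.582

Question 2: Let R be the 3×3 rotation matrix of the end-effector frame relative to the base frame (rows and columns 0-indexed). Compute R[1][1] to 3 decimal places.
0.714

End-effector y-axis (col 1 of R) = (0.1457,0.7135,-0.6853)
R[1][1] = 0.7135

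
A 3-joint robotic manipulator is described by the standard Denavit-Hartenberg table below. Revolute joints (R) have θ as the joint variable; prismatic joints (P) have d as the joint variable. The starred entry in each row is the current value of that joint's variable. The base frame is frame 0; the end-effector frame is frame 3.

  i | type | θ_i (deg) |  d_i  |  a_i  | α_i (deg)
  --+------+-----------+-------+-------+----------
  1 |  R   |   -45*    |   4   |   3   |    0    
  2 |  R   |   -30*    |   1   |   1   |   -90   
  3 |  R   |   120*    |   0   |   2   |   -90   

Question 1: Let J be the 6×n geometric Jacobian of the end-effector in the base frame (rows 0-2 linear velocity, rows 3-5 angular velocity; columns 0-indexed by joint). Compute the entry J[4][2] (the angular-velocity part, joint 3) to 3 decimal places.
0.259

axis z_2 = (0.9659,0.2588,0.0000); lever o_n−o_2 = (-0.2588,0.9659,-1.7321)
cross product → J_v[:, 2] = (-0.4483,1.6730,1.0000)
J_ω[:, 2] = z_2
entry J[4][2] = 0.2588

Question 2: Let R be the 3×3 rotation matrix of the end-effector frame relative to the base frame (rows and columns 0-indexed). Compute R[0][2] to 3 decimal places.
-0.224

End-effector z-axis (col 2 of R) = (-0.2241,0.8365,0.5000)
R[0][2] = -0.2241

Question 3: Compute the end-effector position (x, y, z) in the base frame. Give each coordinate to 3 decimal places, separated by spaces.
2.121 -2.121 3.268

after link 1: o_1 = (2.1213, -2.1213, 4.0000)
after link 2: o_2 = (2.3801, -3.0872, 5.0000)
after link 3: o_3 = (2.1213, -2.1213, 3.2679)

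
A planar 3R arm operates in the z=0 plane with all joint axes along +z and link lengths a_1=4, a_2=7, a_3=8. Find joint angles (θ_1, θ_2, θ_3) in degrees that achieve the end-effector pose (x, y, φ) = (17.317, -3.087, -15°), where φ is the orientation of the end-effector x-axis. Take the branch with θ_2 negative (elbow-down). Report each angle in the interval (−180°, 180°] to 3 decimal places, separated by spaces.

wrist centre = target − a_3·(cos φ, sin φ) = (9.5896, -1.0164)
cos θ_2 = (92.9935−4²−7²)/(2·4·7) = 0.4999; θ_2 = -60.0077° (elbow-down)
β = atan2(-1.0164,9.5896) = -6.0505°; ψ = atan2(-6.0626,7.4992) = -38.9535°
θ_1 = β − ψ = 32.9030°
θ_3 = φ − θ_1 − θ_2 = 12.1047° (wrapped to (-180°,180°])

32.903 -60.008 12.105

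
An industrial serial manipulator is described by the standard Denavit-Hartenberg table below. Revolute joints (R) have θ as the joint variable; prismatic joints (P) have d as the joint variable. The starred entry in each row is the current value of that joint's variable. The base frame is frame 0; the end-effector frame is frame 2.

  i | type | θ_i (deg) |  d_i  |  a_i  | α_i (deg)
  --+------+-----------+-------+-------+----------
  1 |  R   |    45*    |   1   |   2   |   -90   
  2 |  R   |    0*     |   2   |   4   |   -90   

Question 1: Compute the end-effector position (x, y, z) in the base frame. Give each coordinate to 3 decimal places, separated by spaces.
2.828 5.657 1.000

after link 1: o_1 = (1.4142, 1.4142, 1.0000)
after link 2: o_2 = (2.8284, 5.6569, 1.0000)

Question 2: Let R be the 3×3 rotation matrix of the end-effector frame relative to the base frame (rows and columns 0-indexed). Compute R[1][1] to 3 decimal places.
End-effector y-axis (col 1 of R) = (0.7071,-0.7071,-0.0000)
R[1][1] = -0.7071

-0.707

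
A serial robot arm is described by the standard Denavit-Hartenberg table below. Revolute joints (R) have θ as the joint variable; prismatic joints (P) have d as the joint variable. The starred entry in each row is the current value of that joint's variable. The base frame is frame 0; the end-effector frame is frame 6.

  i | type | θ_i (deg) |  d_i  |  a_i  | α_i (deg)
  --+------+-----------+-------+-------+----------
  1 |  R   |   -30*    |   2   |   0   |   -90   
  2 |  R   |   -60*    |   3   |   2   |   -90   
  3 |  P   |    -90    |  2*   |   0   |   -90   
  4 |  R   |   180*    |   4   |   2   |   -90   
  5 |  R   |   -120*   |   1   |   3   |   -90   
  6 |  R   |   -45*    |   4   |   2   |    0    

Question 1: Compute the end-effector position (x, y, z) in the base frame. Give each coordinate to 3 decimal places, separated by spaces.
8.302 -5.090 10.032

after link 1: o_1 = (0.0000, 0.0000, 2.0000)
after link 2: o_2 = (2.3660, 2.0981, 3.7321)
after link 3: o_3 = (3.8660, 1.2321, 2.7321)
after link 4: o_4 = (4.5981, -1.5000, 6.1962)
after link 5: o_5 = (7.2231, -1.2835, 7.9462)
after link 6: o_6 = (8.3016, -5.0897, 10.0318)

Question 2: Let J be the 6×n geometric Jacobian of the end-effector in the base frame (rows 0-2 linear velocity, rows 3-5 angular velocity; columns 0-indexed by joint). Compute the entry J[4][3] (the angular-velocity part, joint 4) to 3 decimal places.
axis z_3 = (0.4330,-0.2500,0.8660); lever o_n−o_3 = (4.4356,-6.3217,7.2997)
cross product → J_v[:, 3] = (3.6499,0.6805,-1.6285)
J_ω[:, 3] = z_3
entry J[4][3] = -0.2500

-0.250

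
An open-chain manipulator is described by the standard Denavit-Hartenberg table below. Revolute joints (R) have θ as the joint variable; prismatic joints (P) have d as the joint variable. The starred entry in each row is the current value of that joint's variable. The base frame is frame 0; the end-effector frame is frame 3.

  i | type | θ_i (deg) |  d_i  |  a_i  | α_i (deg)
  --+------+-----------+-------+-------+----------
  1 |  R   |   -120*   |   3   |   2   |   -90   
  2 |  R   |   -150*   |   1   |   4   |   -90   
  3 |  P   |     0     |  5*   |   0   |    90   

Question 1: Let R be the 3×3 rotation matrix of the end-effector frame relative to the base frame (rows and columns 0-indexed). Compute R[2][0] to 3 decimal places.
End-effector x-axis (col 0 of R) = (0.4330,0.7500,0.5000)
R[2][0] = 0.5000

0.500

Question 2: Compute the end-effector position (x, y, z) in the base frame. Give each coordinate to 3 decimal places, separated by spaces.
after link 1: o_1 = (-1.0000, -1.7321, 3.0000)
after link 2: o_2 = (1.5981, 0.7679, 5.0000)
after link 3: o_3 = (0.3481, -1.3971, 9.3301)

0.348 -1.397 9.330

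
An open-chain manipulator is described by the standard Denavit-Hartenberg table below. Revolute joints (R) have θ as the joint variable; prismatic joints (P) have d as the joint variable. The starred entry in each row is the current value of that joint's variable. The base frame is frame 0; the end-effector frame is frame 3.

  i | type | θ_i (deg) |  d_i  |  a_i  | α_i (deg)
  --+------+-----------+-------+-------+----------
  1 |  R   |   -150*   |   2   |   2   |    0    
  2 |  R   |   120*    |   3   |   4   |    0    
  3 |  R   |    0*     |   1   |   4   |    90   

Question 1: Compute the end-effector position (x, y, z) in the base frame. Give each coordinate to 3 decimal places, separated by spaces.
5.196 -5.000 6.000

after link 1: o_1 = (-1.7321, -1.0000, 2.0000)
after link 2: o_2 = (1.7321, -3.0000, 5.0000)
after link 3: o_3 = (5.1962, -5.0000, 6.0000)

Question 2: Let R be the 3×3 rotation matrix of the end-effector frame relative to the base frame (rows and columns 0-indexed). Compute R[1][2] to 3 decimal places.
End-effector z-axis (col 2 of R) = (-0.5000,-0.8660,0.0000)
R[1][2] = -0.8660

-0.866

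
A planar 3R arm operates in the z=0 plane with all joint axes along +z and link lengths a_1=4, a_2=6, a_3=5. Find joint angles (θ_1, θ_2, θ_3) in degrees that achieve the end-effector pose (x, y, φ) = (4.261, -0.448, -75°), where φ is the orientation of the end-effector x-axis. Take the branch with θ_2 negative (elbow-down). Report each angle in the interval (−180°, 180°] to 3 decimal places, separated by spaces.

135.002 -119.998 -90.004

wrist centre = target − a_3·(cos φ, sin φ) = (2.9669, 4.3816)
cos θ_2 = (28.0012−4²−6²)/(2·4·6) = -0.5000; θ_2 = -119.9983° (elbow-down)
β = atan2(4.3816,2.9669) = 55.8971°; ψ = atan2(-5.1962,1.0001) = -79.1052°
θ_1 = β − ψ = 135.0023°
θ_3 = φ − θ_1 − θ_2 = -90.0040° (wrapped to (-180°,180°])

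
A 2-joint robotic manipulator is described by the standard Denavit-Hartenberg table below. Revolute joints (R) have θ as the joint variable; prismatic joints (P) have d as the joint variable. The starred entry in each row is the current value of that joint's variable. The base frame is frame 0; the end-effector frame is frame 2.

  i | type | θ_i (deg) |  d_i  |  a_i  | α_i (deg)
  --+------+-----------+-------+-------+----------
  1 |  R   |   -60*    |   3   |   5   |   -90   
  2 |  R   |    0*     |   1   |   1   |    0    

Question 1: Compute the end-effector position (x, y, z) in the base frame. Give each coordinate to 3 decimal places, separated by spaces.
after link 1: o_1 = (2.5000, -4.3301, 3.0000)
after link 2: o_2 = (3.8660, -4.6962, 3.0000)

3.866 -4.696 3.000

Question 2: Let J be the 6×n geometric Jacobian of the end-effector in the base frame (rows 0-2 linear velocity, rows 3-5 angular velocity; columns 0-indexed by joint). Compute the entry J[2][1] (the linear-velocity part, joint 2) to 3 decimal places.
-1.000

axis z_1 = (0.8660,0.5000,0.0000); lever o_n−o_1 = (1.3660,-0.3660,0.0000)
cross product → J_v[:, 1] = (0.0000,0.0000,-1.0000)
J_ω[:, 1] = z_1
entry J[2][1] = -1.0000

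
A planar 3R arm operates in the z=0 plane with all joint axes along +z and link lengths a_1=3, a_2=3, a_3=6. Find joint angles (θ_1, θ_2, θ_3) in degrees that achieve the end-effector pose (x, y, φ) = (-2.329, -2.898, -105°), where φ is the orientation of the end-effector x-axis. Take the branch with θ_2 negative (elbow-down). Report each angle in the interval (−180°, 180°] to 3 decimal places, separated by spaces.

wrist centre = target − a_3·(cos φ, sin φ) = (-0.7761, 2.8976)
cos θ_2 = (8.9981−3²−3²)/(2·3·3) = -0.5001; θ_2 = -120.0069° (elbow-down)
β = atan2(2.8976,-0.7761) = 104.9942°; ψ = atan2(-2.5979,1.4997) = -60.0034°
θ_1 = β − ψ = 164.9977°
θ_3 = φ − θ_1 − θ_2 = -149.9908° (wrapped to (-180°,180°])

164.998 -120.007 -149.991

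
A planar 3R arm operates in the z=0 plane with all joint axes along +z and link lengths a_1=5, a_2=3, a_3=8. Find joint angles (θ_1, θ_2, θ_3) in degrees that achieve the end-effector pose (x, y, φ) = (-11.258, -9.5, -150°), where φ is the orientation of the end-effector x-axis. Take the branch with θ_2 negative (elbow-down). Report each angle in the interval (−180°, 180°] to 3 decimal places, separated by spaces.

wrist centre = target − a_3·(cos φ, sin φ) = (-4.3298, -5.5000)
cos θ_2 = (48.9971−5²−3²)/(2·5·3) = 0.4999; θ_2 = -60.0063° (elbow-down)
β = atan2(-5.5000,-4.3298) = -128.2111°; ψ = atan2(-2.5982,6.4997) = -21.7889°
θ_1 = β − ψ = -106.4222°
θ_3 = φ − θ_1 − θ_2 = 16.4285° (wrapped to (-180°,180°])

-106.422 -60.006 16.428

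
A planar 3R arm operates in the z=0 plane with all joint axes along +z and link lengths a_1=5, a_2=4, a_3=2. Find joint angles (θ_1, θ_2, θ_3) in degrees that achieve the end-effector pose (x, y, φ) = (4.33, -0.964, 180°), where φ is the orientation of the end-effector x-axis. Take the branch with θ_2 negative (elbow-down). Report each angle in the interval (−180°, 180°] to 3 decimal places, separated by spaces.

wrist centre = target − a_3·(cos φ, sin φ) = (6.3300, -0.9640)
cos θ_2 = (40.9982−5²−4²)/(2·5·4) = -0.0000; θ_2 = -90.0026° (elbow-down)
β = atan2(-0.9640,6.3300) = -8.6591°; ψ = atan2(-4.0000,4.9998) = -38.6608°
θ_1 = β − ψ = 30.0017°
θ_3 = φ − θ_1 − θ_2 = -119.9992° (wrapped to (-180°,180°])

30.002 -90.003 -119.999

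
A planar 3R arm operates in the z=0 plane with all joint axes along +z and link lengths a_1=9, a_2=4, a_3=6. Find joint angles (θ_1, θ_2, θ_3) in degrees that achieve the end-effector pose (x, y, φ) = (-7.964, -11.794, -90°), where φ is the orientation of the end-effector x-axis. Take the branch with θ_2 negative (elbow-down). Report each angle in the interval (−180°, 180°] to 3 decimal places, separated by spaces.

wrist centre = target − a_3·(cos φ, sin φ) = (-7.9640, -5.7940)
cos θ_2 = (96.9957−9²−4²)/(2·9·4) = -0.0001; θ_2 = -90.0034° (elbow-down)
β = atan2(-5.7940,-7.9640) = -143.9632°; ψ = atan2(-4.0000,8.9998) = -23.9630°
θ_1 = β − ψ = -120.0002°
θ_3 = φ − θ_1 − θ_2 = 120.0036° (wrapped to (-180°,180°])

-120.000 -90.003 120.004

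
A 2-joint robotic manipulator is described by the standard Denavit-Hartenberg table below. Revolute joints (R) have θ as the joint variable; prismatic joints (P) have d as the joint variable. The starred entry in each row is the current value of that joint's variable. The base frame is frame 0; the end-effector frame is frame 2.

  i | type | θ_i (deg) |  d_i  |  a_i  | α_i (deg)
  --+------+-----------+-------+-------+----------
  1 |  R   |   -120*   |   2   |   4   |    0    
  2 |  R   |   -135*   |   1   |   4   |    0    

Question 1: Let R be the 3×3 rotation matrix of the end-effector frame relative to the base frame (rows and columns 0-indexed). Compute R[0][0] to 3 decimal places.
-0.259

End-effector x-axis (col 0 of R) = (-0.2588,0.9659,0.0000)
R[0][0] = -0.2588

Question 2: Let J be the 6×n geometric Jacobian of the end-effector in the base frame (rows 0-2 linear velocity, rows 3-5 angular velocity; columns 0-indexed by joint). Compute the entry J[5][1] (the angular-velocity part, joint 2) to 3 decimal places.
1.000

axis z_1 = (0.0000,0.0000,1.0000); lever o_n−o_1 = (-1.0353,3.8637,1.0000)
cross product → J_v[:, 1] = (-3.8637,-1.0353,0.0000)
J_ω[:, 1] = z_1
entry J[5][1] = 1.0000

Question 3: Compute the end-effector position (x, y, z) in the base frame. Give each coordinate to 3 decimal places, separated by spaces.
-3.035 0.400 3.000

after link 1: o_1 = (-2.0000, -3.4641, 2.0000)
after link 2: o_2 = (-3.0353, 0.3996, 3.0000)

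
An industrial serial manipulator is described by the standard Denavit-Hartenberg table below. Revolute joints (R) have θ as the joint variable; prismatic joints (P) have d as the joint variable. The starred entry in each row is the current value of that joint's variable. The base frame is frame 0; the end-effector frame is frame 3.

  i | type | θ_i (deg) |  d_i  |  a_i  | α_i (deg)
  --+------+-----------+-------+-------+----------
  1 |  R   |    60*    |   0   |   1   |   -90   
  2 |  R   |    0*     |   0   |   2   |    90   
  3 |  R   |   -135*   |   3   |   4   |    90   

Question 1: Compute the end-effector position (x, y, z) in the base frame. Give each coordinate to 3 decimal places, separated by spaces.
after link 1: o_1 = (0.5000, 0.8660, 0.0000)
after link 2: o_2 = (1.5000, 2.5981, 0.0000)
after link 3: o_3 = (2.5353, -1.2656, 3.0000)

2.535 -1.266 3.000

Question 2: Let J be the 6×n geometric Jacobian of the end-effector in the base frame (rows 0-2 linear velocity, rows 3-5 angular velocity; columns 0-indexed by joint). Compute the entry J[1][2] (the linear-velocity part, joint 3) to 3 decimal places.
axis z_2 = (0.0000,0.0000,1.0000); lever o_n−o_2 = (1.0353,-3.8637,3.0000)
cross product → J_v[:, 2] = (3.8637,1.0353,-0.0000)
J_ω[:, 2] = z_2
entry J[1][2] = 1.0353

1.035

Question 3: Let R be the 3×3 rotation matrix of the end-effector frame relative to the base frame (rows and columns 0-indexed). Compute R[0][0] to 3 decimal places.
0.259

End-effector x-axis (col 0 of R) = (0.2588,-0.9659,0.0000)
R[0][0] = 0.2588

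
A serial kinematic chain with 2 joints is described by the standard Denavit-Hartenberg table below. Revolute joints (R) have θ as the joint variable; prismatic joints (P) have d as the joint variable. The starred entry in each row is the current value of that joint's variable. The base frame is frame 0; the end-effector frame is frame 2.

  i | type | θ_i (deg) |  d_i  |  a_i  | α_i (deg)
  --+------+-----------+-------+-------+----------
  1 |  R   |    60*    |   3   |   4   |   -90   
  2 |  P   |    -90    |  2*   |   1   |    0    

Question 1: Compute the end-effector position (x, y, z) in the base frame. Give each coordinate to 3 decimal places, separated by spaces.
after link 1: o_1 = (2.0000, 3.4641, 3.0000)
after link 2: o_2 = (0.2679, 4.4641, 4.0000)

0.268 4.464 4.000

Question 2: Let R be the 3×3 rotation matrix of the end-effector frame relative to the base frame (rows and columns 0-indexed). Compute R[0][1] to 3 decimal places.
End-effector y-axis (col 1 of R) = (0.5000,0.8660,-0.0000)
R[0][1] = 0.5000

0.500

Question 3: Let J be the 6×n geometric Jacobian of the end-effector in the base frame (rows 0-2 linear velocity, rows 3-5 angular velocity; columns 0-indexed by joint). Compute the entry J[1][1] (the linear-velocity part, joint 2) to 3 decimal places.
prismatic axis z_1 = (-0.8660,0.5000,0.0000)
J_v[:, 1] = z_1; J_ω[:, 1] = (0,0,0)
entry J[1][1] = 0.5000

0.500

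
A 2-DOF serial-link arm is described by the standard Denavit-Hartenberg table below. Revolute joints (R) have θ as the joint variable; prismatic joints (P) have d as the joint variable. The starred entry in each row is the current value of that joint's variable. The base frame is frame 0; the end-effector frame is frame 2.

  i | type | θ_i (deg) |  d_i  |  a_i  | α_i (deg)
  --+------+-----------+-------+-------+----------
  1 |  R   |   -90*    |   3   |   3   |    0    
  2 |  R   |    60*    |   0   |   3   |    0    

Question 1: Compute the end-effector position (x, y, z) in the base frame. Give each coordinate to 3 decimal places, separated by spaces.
2.598 -4.500 3.000

after link 1: o_1 = (0.0000, -3.0000, 3.0000)
after link 2: o_2 = (2.5981, -4.5000, 3.0000)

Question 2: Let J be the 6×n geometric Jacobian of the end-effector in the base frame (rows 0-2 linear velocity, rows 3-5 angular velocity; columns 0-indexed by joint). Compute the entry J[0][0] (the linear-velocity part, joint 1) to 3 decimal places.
4.500

axis z_0 = ẑ; lever o_n−o_0 = (2.5981,-4.5000,3.0000)
cross product → J_v[:, 0] = (4.5000,2.5981,-0.0000)
J_ω[:, 0] = z_0
entry J[0][0] = 4.5000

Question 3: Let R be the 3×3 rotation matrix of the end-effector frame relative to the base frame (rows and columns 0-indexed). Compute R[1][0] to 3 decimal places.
End-effector x-axis (col 0 of R) = (0.8660,-0.5000,0.0000)
R[1][0] = -0.5000

-0.500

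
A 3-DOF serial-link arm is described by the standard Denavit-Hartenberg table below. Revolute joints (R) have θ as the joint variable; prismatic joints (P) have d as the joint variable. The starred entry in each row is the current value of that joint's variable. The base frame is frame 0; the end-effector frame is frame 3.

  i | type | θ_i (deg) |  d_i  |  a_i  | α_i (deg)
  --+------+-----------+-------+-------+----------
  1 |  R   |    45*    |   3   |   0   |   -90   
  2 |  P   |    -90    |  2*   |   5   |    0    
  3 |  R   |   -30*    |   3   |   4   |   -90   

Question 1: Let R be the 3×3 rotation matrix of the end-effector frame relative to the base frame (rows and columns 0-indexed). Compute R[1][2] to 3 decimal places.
End-effector z-axis (col 2 of R) = (0.6124,0.6124,0.5000)
R[1][2] = 0.6124

0.612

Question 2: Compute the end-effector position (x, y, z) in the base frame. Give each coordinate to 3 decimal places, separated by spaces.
-4.950 2.121 11.464

after link 1: o_1 = (0.0000, 0.0000, 3.0000)
after link 2: o_2 = (-1.4142, 1.4142, 8.0000)
after link 3: o_3 = (-4.9497, 2.1213, 11.4641)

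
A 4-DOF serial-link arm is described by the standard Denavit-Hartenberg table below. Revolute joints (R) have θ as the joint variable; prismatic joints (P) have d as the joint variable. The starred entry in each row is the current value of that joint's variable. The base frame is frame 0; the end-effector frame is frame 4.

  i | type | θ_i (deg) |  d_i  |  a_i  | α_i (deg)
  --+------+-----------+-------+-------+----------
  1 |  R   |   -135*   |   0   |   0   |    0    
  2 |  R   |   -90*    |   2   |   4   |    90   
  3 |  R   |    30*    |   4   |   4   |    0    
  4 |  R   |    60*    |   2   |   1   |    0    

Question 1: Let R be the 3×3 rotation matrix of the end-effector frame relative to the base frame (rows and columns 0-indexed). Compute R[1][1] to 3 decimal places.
End-effector y-axis (col 1 of R) = (0.7071,-0.7071,0.0000)
R[1][1] = -0.7071

-0.707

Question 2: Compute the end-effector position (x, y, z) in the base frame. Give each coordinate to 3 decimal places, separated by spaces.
after link 1: o_1 = (0.0000, 0.0000, 0.0000)
after link 2: o_2 = (-2.8284, 2.8284, 2.0000)
after link 3: o_3 = (-2.4495, 8.1063, 4.0000)
after link 4: o_4 = (-1.0353, 9.5206, 5.0000)

-1.035 9.521 5.000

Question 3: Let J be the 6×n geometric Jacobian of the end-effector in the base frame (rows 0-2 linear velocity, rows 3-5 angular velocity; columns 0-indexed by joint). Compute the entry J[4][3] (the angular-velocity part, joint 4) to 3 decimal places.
0.707

axis z_3 = (0.7071,0.7071,0.0000); lever o_n−o_3 = (1.4142,1.4142,1.0000)
cross product → J_v[:, 3] = (0.7071,-0.7071,0.0000)
J_ω[:, 3] = z_3
entry J[4][3] = 0.7071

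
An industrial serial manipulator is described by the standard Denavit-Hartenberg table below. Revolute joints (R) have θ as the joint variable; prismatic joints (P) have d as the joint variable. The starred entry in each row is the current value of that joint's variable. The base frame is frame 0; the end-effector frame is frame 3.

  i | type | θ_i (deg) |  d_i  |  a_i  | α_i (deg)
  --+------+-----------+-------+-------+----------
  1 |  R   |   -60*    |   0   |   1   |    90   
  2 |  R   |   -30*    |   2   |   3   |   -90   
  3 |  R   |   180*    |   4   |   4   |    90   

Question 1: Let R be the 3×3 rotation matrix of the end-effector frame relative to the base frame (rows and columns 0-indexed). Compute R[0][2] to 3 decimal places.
0.866

End-effector z-axis (col 2 of R) = (0.8660,0.5000,-0.0000)
R[0][2] = 0.8660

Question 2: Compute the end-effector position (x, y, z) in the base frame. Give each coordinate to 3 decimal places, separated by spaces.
-0.665 -2.848 3.964

after link 1: o_1 = (0.5000, -0.8660, 0.0000)
after link 2: o_2 = (0.0670, -4.1160, -1.5000)
after link 3: o_3 = (-0.6651, -2.8481, 3.9641)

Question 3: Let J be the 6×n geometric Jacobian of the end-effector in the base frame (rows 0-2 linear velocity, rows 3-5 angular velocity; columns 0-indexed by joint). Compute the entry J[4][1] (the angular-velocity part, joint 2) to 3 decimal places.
axis z_1 = (-0.8660,-0.5000,0.0000); lever o_n−o_1 = (-1.1651,-1.9821,3.9641)
cross product → J_v[:, 1] = (-1.9821,3.4330,1.1340)
J_ω[:, 1] = z_1
entry J[4][1] = -0.5000

-0.500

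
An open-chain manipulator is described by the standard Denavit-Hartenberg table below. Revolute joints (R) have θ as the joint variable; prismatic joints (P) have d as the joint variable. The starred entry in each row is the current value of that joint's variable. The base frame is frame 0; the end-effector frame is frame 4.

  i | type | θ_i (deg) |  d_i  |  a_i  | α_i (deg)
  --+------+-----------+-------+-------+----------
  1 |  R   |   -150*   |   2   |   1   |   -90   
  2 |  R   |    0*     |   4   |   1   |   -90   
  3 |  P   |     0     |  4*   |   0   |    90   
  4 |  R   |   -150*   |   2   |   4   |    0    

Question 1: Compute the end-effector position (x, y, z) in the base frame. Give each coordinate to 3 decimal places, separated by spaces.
after link 1: o_1 = (-0.8660, -0.5000, 2.0000)
after link 2: o_2 = (0.2679, -4.4641, 2.0000)
after link 3: o_3 = (0.2679, -4.4641, -2.0000)
after link 4: o_4 = (4.2679, -4.4641, 0.0000)

4.268 -4.464 0.000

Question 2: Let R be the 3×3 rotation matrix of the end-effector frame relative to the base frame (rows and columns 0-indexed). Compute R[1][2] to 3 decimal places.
End-effector z-axis (col 2 of R) = (0.5000,-0.8660,0.0000)
R[1][2] = -0.8660

-0.866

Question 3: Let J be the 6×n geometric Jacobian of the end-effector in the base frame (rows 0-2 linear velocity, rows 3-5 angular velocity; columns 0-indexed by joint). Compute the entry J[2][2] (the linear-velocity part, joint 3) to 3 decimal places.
-1.000

prismatic axis z_2 = (0.0000,-0.0000,-1.0000)
J_v[:, 2] = z_2; J_ω[:, 2] = (0,0,0)
entry J[2][2] = -1.0000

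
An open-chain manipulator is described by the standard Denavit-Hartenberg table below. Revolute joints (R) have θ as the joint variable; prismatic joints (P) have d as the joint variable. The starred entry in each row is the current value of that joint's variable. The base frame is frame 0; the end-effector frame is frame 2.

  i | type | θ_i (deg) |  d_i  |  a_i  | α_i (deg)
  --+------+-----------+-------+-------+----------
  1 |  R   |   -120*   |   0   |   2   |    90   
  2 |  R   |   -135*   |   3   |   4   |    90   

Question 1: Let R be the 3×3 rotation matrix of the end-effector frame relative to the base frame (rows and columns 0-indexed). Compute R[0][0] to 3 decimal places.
End-effector x-axis (col 0 of R) = (0.3536,0.6124,-0.7071)
R[0][0] = 0.3536

0.354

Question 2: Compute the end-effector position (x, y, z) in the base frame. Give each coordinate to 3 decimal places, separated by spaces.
-2.184 2.217 -2.828

after link 1: o_1 = (-1.0000, -1.7321, 0.0000)
after link 2: o_2 = (-2.1839, 2.2174, -2.8284)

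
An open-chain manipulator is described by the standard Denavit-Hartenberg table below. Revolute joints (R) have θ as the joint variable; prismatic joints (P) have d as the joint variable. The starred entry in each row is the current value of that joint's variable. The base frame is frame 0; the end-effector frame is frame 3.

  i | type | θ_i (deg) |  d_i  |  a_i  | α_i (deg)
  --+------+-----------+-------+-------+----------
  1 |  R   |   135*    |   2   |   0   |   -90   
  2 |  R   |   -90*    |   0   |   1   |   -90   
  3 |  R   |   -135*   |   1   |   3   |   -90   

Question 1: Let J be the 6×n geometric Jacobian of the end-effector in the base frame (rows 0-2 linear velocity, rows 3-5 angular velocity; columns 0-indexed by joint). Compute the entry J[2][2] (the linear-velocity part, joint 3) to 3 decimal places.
2.121

axis z_2 = (-0.7071,0.7071,-0.0000); lever o_n−o_2 = (-2.2071,-0.7929,-2.1213)
cross product → J_v[:, 2] = (-1.5000,-1.5000,2.1213)
J_ω[:, 2] = z_2
entry J[2][2] = 2.1213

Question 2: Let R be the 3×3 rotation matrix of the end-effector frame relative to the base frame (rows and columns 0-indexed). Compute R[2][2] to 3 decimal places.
End-effector z-axis (col 2 of R) = (-0.5000,-0.5000,0.7071)
R[2][2] = 0.7071

0.707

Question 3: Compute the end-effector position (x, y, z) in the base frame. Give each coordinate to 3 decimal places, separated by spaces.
-2.207 -0.793 0.879

after link 1: o_1 = (0.0000, 0.0000, 2.0000)
after link 2: o_2 = (0.0000, 0.0000, 3.0000)
after link 3: o_3 = (-2.2071, -0.7929, 0.8787)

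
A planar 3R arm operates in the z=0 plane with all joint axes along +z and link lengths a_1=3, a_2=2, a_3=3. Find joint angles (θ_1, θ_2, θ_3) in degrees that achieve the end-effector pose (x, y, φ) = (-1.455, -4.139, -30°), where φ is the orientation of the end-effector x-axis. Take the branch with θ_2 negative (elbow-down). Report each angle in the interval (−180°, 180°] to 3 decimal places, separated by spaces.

-134.997 -30.005 135.002

wrist centre = target − a_3·(cos φ, sin φ) = (-4.0531, -2.6390)
cos θ_2 = (23.3917−3²−2²)/(2·3·2) = 0.8660; θ_2 = -30.0053° (elbow-down)
β = atan2(-2.6390,-4.0531) = -146.9314°; ψ = atan2(-1.0002,4.7320) = -11.9346°
θ_1 = β − ψ = -134.9969°
θ_3 = φ − θ_1 − θ_2 = 135.0022° (wrapped to (-180°,180°])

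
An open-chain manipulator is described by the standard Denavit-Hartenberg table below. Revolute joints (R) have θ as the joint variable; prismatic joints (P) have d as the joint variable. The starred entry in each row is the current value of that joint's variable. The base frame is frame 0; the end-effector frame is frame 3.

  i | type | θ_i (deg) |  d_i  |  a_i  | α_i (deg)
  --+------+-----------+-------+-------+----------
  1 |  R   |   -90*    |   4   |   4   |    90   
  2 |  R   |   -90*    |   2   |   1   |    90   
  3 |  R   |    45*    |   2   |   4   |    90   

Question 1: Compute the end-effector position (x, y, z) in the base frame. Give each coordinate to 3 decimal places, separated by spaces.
after link 1: o_1 = (0.0000, -4.0000, 4.0000)
after link 2: o_2 = (-2.0000, -4.0000, 3.0000)
after link 3: o_3 = (-4.8284, -2.0000, 0.1716)

-4.828 -2.000 0.172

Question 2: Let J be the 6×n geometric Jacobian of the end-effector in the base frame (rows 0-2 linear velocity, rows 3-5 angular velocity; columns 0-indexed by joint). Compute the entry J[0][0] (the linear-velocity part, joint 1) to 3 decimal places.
2.000

axis z_0 = ẑ; lever o_n−o_0 = (-4.8284,-2.0000,0.1716)
cross product → J_v[:, 0] = (2.0000,-4.8284,0.0000)
J_ω[:, 0] = z_0
entry J[0][0] = 2.0000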